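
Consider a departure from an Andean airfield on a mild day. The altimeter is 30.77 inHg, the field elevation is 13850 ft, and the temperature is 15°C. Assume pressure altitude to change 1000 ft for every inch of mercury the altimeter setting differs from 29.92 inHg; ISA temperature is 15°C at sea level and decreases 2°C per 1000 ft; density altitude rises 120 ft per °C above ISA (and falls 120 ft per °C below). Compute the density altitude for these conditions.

16120 ft

Pressure altitude = 13850 + (29.92 − 30.77) × 1000 = 13850 + (-850) = 13000 ft.
ISA temperature at 13000 ft = 15 − 2 × (13000/1000) = -11°C.
ISA deviation = 15 − (-11) = +26°C.
Density altitude = 13000 + 120 × (26) = 16120 ft.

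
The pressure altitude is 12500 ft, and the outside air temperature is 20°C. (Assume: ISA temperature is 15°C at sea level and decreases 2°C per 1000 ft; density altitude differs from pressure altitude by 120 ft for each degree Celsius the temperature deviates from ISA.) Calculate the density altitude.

16100 ft

ISA temperature at 12500 ft = 15 − 2 × (12500/1000) = -10°C.
ISA deviation = 20 − (-10) = +30°C.
Density altitude = 12500 + 120 × (30) = 12500 + (+3600) = 16100 ft.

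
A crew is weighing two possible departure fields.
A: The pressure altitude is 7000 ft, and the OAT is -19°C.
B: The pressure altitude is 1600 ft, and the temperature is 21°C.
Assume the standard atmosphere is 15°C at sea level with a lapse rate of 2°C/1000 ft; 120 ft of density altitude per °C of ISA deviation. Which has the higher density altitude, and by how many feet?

A by 1896 ft

A: ISA temp = 1°C, deviation -20°C, DA = 7000 + 120 × (-20) = 4600 ft.
B: ISA temp = 11.8°C, deviation +9.2°C, DA = 1600 + 120 × 9.2 = 2704 ft.
A is higher by 4600 − 2704 = 1896 ft.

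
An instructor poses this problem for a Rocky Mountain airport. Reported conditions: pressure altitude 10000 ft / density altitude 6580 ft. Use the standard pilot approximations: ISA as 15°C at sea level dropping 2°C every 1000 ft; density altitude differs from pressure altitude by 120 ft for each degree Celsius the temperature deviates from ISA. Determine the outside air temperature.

-33.5°C

Density altitude − pressure altitude = 6580 − 10000 = -3420 ft.
At 120 ft/°C that is an ISA deviation of -3420/120 = -28.5°C.
ISA temperature at 10000 ft = 15 − 2 × (10000/1000) = -5°C.
OAT = ISA + deviation = -5 + (-28.5) = -33.5°C.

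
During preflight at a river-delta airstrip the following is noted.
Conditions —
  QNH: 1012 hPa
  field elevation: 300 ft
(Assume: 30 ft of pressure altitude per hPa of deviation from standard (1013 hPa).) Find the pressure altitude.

Pressure correction = (1013 − 1012) × 30 = +30 ft.
Pressure altitude = 300 + (+30) = 330 ft.

330 ft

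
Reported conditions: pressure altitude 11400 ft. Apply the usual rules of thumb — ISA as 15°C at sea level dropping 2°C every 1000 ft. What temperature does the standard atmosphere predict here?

ISA temperature = 15 − 2 × (11400/1000) = 15 − 22.8 = -7.8°C.

-7.8°C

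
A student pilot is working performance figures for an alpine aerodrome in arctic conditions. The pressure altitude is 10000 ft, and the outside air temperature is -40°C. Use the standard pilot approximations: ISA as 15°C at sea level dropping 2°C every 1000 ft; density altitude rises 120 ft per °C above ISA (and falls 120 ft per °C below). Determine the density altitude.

ISA temperature at 10000 ft = 15 − 2 × (10000/1000) = -5°C.
ISA deviation = -40 − (-5) = -35°C.
Density altitude = 10000 + 120 × (-35) = 10000 + (-4200) = 5800 ft.

5800 ft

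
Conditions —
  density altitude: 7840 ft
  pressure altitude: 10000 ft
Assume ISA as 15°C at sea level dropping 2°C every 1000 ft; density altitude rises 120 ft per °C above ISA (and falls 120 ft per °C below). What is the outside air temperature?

-23°C

Density altitude − pressure altitude = 7840 − 10000 = -2160 ft.
At 120 ft/°C that is an ISA deviation of -2160/120 = -18°C.
ISA temperature at 10000 ft = 15 − 2 × (10000/1000) = -5°C.
OAT = ISA + deviation = -5 + (-18) = -23°C.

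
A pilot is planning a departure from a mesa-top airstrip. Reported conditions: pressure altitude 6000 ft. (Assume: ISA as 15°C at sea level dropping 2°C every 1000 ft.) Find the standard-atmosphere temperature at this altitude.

ISA temperature = 15 − 2 × (6000/1000) = 15 − 12 = 3°C.

3°C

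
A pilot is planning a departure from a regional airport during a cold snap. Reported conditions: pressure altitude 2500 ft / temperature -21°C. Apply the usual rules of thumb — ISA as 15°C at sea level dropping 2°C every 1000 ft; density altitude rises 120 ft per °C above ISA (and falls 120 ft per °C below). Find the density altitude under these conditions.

ISA temperature at 2500 ft = 15 − 2 × (2500/1000) = 10°C.
ISA deviation = -21 − 10 = -31°C.
Density altitude = 2500 + 120 × (-31) = 2500 + (-3720) = -1220 ft.

-1220 ft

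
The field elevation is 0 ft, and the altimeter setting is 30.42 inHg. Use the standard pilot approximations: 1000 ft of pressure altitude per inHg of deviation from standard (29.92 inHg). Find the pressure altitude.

Pressure correction = (29.92 − 30.42) × 1000 = -500 ft.
Pressure altitude = 0 + (-500) = -500 ft.

-500 ft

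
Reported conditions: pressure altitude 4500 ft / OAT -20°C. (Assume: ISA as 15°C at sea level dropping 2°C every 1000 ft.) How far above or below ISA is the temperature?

ISA temperature at 4500 ft = 15 − 2 × (4500/1000) = 6°C.
Deviation = OAT − ISA = -20 − 6 = -26°C.

ISA-26°C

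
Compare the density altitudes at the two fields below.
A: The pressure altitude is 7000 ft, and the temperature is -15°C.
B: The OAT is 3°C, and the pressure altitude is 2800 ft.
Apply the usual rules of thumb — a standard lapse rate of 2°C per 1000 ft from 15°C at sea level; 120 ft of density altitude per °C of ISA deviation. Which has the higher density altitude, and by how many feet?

A by 3048 ft

A: ISA temp = 1°C, deviation -16°C, DA = 7000 + 120 × (-16) = 5080 ft.
B: ISA temp = 9.4°C, deviation -6.4°C, DA = 2800 + 120 × (-6.4) = 2032 ft.
A is higher by 5080 − 2032 = 3048 ft.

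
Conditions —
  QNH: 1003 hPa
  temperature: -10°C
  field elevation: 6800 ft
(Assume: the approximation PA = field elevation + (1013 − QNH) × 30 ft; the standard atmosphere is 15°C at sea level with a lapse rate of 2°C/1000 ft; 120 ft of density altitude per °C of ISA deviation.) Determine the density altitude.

Pressure altitude = 6800 + (1013 − 1003) × 30 = 6800 + (+300) = 7100 ft.
ISA temperature at 7100 ft = 15 − 2 × (7100/1000) = 0.8°C.
ISA deviation = -10 − 0.8 = -10.8°C.
Density altitude = 7100 + 120 × (-10.8) = 5804 ft.

5804 ft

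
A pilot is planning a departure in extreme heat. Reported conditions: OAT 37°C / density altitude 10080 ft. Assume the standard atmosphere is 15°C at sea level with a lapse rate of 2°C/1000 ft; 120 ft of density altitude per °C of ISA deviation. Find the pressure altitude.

DA = PA + 120 × (OAT − (15 − 2·PA/1000)) = PA + 120·OAT − 1800 + 0.24·PA = 1.24·PA + 120·OAT − 1800.
So 1.24·PA = 10080 − 120 × 37 + 1800 = 7440.
PA = 7440 / 1.24 = 6000 ft.

6000 ft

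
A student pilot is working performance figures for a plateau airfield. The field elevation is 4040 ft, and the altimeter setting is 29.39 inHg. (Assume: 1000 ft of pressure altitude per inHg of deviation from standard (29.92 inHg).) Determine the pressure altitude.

Pressure correction = (29.92 − 29.39) × 1000 = +530 ft.
Pressure altitude = 4040 + (+530) = 4570 ft.

4570 ft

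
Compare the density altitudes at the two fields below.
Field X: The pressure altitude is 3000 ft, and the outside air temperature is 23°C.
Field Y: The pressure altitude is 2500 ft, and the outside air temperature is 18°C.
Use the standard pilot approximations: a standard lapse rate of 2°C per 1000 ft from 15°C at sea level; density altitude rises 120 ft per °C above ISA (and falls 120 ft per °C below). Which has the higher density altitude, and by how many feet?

Field X: ISA temp = 9°C, deviation +14°C, DA = 3000 + 120 × 14 = 4680 ft.
Field Y: ISA temp = 10°C, deviation +8°C, DA = 2500 + 120 × 8 = 3460 ft.
Field X is higher by 4680 − 3460 = 1220 ft.

Field X by 1220 ft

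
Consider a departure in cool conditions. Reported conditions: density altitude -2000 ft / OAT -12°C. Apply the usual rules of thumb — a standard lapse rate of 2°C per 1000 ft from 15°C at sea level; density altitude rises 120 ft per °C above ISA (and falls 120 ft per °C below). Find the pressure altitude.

DA = PA + 120 × (OAT − (15 − 2·PA/1000)) = PA + 120·OAT − 1800 + 0.24·PA = 1.24·PA + 120·OAT − 1800.
So 1.24·PA = -2000 − 120 × (-12) + 1800 = 1240.
PA = 1240 / 1.24 = 1000 ft.

1000 ft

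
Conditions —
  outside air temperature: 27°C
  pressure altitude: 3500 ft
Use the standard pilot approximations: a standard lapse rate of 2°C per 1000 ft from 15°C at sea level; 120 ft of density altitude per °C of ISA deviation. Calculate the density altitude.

ISA temperature at 3500 ft = 15 − 2 × (3500/1000) = 8°C.
ISA deviation = 27 − 8 = +19°C.
Density altitude = 3500 + 120 × (19) = 3500 + (+2280) = 5780 ft.

5780 ft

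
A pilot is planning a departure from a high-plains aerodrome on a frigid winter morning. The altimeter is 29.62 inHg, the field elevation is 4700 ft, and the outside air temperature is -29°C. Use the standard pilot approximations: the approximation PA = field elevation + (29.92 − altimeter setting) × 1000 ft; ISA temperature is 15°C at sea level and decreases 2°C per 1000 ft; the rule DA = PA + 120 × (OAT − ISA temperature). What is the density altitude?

920 ft

Pressure altitude = 4700 + (29.92 − 29.62) × 1000 = 4700 + (+300) = 5000 ft.
ISA temperature at 5000 ft = 15 − 2 × (5000/1000) = 5°C.
ISA deviation = -29 − 5 = -34°C.
Density altitude = 5000 + 120 × (-34) = 920 ft.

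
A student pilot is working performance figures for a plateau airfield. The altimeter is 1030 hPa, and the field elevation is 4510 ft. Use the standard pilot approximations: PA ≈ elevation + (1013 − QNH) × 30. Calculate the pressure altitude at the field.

Pressure correction = (1013 − 1030) × 30 = -510 ft.
Pressure altitude = 4510 + (-510) = 4000 ft.

4000 ft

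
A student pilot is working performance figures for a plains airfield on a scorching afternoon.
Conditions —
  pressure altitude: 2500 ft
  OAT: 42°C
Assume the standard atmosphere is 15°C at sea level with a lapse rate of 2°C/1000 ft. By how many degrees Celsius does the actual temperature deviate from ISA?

ISA temperature at 2500 ft = 15 − 2 × (2500/1000) = 10°C.
Deviation = OAT − ISA = 42 − 10 = +32°C.

ISA+32°C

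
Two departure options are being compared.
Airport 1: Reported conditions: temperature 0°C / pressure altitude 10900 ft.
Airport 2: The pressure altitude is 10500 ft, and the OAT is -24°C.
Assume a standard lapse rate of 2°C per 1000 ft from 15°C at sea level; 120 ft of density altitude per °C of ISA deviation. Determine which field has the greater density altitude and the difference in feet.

Airport 1: ISA temp = -6.8°C, deviation +6.8°C, DA = 10900 + 120 × 6.8 = 11716 ft.
Airport 2: ISA temp = -6°C, deviation -18°C, DA = 10500 + 120 × (-18) = 8340 ft.
Airport 1 is higher by 11716 − 8340 = 3376 ft.

Airport 1 by 3376 ft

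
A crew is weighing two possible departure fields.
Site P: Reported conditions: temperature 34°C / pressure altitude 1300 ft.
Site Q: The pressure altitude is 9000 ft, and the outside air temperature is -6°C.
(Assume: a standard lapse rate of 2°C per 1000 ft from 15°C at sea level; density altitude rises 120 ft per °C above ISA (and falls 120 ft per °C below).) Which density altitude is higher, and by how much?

Site P: ISA temp = 12.4°C, deviation +21.6°C, DA = 1300 + 120 × 21.6 = 3892 ft.
Site Q: ISA temp = -3°C, deviation -3°C, DA = 9000 + 120 × (-3) = 8640 ft.
Site Q is higher by 8640 − 3892 = 4748 ft.

Site Q by 4748 ft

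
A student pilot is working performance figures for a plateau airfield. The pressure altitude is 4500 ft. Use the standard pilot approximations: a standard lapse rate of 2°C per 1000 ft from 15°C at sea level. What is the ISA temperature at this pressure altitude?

ISA temperature = 15 − 2 × (4500/1000) = 15 − 9 = 6°C.

6°C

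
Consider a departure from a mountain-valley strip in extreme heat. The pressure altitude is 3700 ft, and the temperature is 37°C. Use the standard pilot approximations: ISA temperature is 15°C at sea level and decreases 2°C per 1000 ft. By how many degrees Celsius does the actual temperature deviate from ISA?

ISA+29.4°C

ISA temperature at 3700 ft = 15 − 2 × (3700/1000) = 7.6°C.
Deviation = OAT − ISA = 37 − 7.6 = +29.4°C.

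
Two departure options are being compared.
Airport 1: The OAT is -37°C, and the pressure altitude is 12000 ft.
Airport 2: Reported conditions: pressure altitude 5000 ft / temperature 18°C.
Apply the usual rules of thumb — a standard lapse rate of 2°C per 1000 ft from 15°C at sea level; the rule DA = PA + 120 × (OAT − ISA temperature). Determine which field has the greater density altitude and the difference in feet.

Airport 1 by 2080 ft

Airport 1: ISA temp = -9°C, deviation -28°C, DA = 12000 + 120 × (-28) = 8640 ft.
Airport 2: ISA temp = 5°C, deviation +13°C, DA = 5000 + 120 × 13 = 6560 ft.
Airport 1 is higher by 8640 − 6560 = 2080 ft.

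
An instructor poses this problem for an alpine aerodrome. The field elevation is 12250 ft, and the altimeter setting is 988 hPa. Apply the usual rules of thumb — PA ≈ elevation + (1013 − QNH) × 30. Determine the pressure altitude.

Pressure correction = (1013 − 988) × 30 = +750 ft.
Pressure altitude = 12250 + (+750) = 13000 ft.

13000 ft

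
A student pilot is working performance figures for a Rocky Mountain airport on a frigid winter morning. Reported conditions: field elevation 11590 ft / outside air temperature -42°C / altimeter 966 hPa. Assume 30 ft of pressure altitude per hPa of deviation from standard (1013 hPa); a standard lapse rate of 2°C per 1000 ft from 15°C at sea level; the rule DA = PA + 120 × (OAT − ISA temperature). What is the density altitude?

Pressure altitude = 11590 + (1013 − 966) × 30 = 11590 + (+1410) = 13000 ft.
ISA temperature at 13000 ft = 15 − 2 × (13000/1000) = -11°C.
ISA deviation = -42 − (-11) = -31°C.
Density altitude = 13000 + 120 × (-31) = 9280 ft.

9280 ft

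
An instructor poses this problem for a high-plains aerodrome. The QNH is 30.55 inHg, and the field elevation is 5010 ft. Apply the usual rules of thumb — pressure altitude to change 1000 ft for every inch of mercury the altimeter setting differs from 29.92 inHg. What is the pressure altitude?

Pressure correction = (29.92 − 30.55) × 1000 = -630 ft.
Pressure altitude = 5010 + (-630) = 4380 ft.

4380 ft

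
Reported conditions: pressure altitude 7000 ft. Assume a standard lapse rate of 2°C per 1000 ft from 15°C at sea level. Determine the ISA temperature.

1°C

ISA temperature = 15 − 2 × (7000/1000) = 15 − 14 = 1°C.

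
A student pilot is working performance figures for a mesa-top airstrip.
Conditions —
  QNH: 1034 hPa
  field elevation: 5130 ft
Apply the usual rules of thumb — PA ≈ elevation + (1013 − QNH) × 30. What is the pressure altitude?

4500 ft

Pressure correction = (1013 − 1034) × 30 = -630 ft.
Pressure altitude = 5130 + (-630) = 4500 ft.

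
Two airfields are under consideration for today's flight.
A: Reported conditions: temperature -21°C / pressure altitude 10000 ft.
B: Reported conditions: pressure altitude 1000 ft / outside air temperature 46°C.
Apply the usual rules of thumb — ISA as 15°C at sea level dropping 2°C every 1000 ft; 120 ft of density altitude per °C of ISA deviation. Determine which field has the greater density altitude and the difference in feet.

A by 3120 ft

A: ISA temp = -5°C, deviation -16°C, DA = 10000 + 120 × (-16) = 8080 ft.
B: ISA temp = 13°C, deviation +33°C, DA = 1000 + 120 × 33 = 4960 ft.
A is higher by 8080 − 4960 = 3120 ft.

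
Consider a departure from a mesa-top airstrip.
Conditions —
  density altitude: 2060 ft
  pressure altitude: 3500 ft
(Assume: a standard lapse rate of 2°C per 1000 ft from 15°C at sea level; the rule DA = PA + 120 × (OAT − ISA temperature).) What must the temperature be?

Density altitude − pressure altitude = 2060 − 3500 = -1440 ft.
At 120 ft/°C that is an ISA deviation of -1440/120 = -12°C.
ISA temperature at 3500 ft = 15 − 2 × (3500/1000) = 8°C.
OAT = ISA + deviation = 8 + (-12) = -4°C.

-4°C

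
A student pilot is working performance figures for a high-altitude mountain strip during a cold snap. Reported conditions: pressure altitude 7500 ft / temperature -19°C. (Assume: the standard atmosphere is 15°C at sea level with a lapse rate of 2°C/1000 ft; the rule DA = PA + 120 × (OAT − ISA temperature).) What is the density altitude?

ISA temperature at 7500 ft = 15 − 2 × (7500/1000) = 0°C.
ISA deviation = -19 − 0 = -19°C.
Density altitude = 7500 + 120 × (-19) = 7500 + (-2280) = 5220 ft.

5220 ft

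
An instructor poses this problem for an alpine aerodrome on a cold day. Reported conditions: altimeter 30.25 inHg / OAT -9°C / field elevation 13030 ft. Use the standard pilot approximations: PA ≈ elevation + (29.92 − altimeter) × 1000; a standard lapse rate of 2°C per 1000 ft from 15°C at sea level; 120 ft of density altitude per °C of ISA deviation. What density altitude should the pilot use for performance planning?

12868 ft

Pressure altitude = 13030 + (29.92 − 30.25) × 1000 = 13030 + (-330) = 12700 ft.
ISA temperature at 12700 ft = 15 − 2 × (12700/1000) = -10.4°C.
ISA deviation = -9 − (-10.4) = +1.4°C.
Density altitude = 12700 + 120 × (1.4) = 12868 ft.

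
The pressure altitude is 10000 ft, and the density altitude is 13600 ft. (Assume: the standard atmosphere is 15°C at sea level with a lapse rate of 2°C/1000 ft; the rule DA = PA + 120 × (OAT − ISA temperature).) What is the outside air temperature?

Density altitude − pressure altitude = 13600 − 10000 = +3600 ft.
At 120 ft/°C that is an ISA deviation of 3600/120 = +30°C.
ISA temperature at 10000 ft = 15 − 2 × (10000/1000) = -5°C.
OAT = ISA + deviation = -5 + (+30) = 25°C.

25°C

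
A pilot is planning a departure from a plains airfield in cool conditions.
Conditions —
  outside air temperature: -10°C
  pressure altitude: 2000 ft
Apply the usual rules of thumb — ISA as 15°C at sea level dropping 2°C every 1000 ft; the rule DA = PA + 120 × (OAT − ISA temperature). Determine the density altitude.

ISA temperature at 2000 ft = 15 − 2 × (2000/1000) = 11°C.
ISA deviation = -10 − 11 = -21°C.
Density altitude = 2000 + 120 × (-21) = 2000 + (-2520) = -520 ft.

-520 ft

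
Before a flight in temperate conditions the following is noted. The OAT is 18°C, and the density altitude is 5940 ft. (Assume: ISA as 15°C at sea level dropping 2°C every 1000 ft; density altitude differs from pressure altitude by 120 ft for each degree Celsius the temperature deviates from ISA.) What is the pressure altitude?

DA = PA + 120 × (OAT − (15 − 2·PA/1000)) = PA + 120·OAT − 1800 + 0.24·PA = 1.24·PA + 120·OAT − 1800.
So 1.24·PA = 5940 − 120 × 18 + 1800 = 5580.
PA = 5580 / 1.24 = 4500 ft.

4500 ft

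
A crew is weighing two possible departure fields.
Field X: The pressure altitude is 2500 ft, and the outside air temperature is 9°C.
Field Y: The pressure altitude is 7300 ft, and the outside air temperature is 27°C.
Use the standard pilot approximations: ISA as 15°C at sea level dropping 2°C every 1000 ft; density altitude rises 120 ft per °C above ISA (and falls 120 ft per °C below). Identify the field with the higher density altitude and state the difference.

Field Y by 8112 ft

Field X: ISA temp = 10°C, deviation -1°C, DA = 2500 + 120 × (-1) = 2380 ft.
Field Y: ISA temp = 0.4°C, deviation +26.6°C, DA = 7300 + 120 × 26.6 = 10492 ft.
Field Y is higher by 10492 − 2380 = 8112 ft.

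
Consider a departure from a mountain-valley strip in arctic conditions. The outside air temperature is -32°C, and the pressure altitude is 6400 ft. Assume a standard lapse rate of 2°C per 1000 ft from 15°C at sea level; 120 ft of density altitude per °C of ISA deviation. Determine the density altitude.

ISA temperature at 6400 ft = 15 − 2 × (6400/1000) = 2.2°C.
ISA deviation = -32 − 2.2 = -34.2°C.
Density altitude = 6400 + 120 × (-34.2) = 6400 + (-4104) = 2296 ft.

2296 ft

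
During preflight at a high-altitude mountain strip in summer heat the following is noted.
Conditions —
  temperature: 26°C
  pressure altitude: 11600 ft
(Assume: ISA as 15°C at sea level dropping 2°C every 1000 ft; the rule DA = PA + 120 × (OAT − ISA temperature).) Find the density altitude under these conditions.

15704 ft

ISA temperature at 11600 ft = 15 − 2 × (11600/1000) = -8.2°C.
ISA deviation = 26 − (-8.2) = +34.2°C.
Density altitude = 11600 + 120 × (34.2) = 11600 + (+4104) = 15704 ft.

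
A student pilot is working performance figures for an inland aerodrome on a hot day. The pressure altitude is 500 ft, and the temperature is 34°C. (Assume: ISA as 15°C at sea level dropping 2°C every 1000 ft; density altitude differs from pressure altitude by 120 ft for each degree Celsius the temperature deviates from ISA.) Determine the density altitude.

ISA temperature at 500 ft = 15 − 2 × (500/1000) = 14°C.
ISA deviation = 34 − 14 = +20°C.
Density altitude = 500 + 120 × (20) = 500 + (+2400) = 2900 ft.

2900 ft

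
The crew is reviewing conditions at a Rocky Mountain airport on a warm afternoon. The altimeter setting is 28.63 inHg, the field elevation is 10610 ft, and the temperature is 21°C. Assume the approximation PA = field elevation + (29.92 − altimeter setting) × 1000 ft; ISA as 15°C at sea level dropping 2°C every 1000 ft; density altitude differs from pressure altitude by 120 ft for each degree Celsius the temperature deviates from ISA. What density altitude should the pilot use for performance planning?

15476 ft

Pressure altitude = 10610 + (29.92 − 28.63) × 1000 = 10610 + (+1290) = 11900 ft.
ISA temperature at 11900 ft = 15 − 2 × (11900/1000) = -8.8°C.
ISA deviation = 21 − (-8.8) = +29.8°C.
Density altitude = 11900 + 120 × (29.8) = 15476 ft.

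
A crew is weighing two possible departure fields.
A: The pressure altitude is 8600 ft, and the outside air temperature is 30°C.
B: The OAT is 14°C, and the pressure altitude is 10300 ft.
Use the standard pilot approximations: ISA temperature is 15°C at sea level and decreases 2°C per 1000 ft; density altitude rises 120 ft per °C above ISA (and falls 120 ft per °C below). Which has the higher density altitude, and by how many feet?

A: ISA temp = -2.2°C, deviation +32.2°C, DA = 8600 + 120 × 32.2 = 12464 ft.
B: ISA temp = -5.6°C, deviation +19.6°C, DA = 10300 + 120 × 19.6 = 12652 ft.
B is higher by 12652 − 12464 = 188 ft.

B by 188 ft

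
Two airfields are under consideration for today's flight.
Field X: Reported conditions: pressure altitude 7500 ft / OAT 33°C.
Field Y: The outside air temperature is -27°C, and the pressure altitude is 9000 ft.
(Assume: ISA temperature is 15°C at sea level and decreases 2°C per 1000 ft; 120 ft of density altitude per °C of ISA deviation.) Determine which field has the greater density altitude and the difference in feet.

Field X: ISA temp = 0°C, deviation +33°C, DA = 7500 + 120 × 33 = 11460 ft.
Field Y: ISA temp = -3°C, deviation -24°C, DA = 9000 + 120 × (-24) = 6120 ft.
Field X is higher by 11460 − 6120 = 5340 ft.

Field X by 5340 ft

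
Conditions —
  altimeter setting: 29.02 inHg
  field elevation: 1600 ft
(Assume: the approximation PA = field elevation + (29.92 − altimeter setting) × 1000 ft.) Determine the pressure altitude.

2500 ft

Pressure correction = (29.92 − 29.02) × 1000 = +900 ft.
Pressure altitude = 1600 + (+900) = 2500 ft.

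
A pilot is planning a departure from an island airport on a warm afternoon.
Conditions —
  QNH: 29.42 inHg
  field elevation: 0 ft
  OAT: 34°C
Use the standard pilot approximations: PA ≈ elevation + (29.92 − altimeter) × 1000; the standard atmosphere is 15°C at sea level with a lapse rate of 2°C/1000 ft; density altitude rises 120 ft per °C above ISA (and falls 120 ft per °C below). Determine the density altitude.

2900 ft

Pressure altitude = 0 + (29.92 − 29.42) × 1000 = 0 + (+500) = 500 ft.
ISA temperature at 500 ft = 15 − 2 × (500/1000) = 14°C.
ISA deviation = 34 − 14 = +20°C.
Density altitude = 500 + 120 × (20) = 2900 ft.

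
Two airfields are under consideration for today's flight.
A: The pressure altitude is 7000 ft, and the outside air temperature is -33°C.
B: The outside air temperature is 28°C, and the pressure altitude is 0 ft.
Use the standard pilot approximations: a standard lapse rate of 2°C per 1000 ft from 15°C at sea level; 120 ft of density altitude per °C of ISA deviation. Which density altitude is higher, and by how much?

A: ISA temp = 1°C, deviation -34°C, DA = 7000 + 120 × (-34) = 2920 ft.
B: ISA temp = 15°C, deviation +13°C, DA = 0 + 120 × 13 = 1560 ft.
A is higher by 2920 − 1560 = 1360 ft.

A by 1360 ft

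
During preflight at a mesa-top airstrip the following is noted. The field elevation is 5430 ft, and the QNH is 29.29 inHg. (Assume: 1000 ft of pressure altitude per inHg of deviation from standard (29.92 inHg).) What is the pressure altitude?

Pressure correction = (29.92 − 29.29) × 1000 = +630 ft.
Pressure altitude = 5430 + (+630) = 6060 ft.

6060 ft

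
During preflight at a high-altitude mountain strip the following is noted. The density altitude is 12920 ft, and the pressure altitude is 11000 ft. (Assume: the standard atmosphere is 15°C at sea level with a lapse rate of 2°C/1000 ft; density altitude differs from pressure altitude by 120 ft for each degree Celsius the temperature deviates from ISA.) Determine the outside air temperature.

9°C

Density altitude − pressure altitude = 12920 − 11000 = +1920 ft.
At 120 ft/°C that is an ISA deviation of 1920/120 = +16°C.
ISA temperature at 11000 ft = 15 − 2 × (11000/1000) = -7°C.
OAT = ISA + deviation = -7 + (+16) = 9°C.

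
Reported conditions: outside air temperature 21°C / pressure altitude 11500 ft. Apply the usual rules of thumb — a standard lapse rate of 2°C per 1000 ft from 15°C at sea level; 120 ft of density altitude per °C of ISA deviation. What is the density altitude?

14980 ft

ISA temperature at 11500 ft = 15 − 2 × (11500/1000) = -8°C.
ISA deviation = 21 − (-8) = +29°C.
Density altitude = 11500 + 120 × (29) = 11500 + (+3480) = 14980 ft.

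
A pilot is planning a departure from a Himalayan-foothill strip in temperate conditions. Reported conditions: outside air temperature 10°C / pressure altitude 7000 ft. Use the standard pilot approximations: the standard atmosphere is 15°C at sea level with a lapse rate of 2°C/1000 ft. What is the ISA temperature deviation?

ISA+9°C

ISA temperature at 7000 ft = 15 − 2 × (7000/1000) = 1°C.
Deviation = OAT − ISA = 10 − 1 = +9°C.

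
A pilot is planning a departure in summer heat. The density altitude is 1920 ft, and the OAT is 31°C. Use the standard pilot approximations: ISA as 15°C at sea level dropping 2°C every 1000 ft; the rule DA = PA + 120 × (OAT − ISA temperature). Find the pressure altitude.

0 ft

DA = PA + 120 × (OAT − (15 − 2·PA/1000)) = PA + 120·OAT − 1800 + 0.24·PA = 1.24·PA + 120·OAT − 1800.
So 1.24·PA = 1920 − 120 × 31 + 1800 = 0.
PA = 0 / 1.24 = 0 ft.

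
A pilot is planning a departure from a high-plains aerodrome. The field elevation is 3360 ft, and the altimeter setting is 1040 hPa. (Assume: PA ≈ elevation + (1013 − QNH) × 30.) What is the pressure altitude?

2550 ft

Pressure correction = (1013 − 1040) × 30 = -810 ft.
Pressure altitude = 3360 + (-810) = 2550 ft.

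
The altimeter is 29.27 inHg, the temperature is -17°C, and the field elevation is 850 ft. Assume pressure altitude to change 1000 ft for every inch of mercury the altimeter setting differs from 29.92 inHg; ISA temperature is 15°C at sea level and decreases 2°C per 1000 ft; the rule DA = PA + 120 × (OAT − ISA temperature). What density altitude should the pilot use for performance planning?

Pressure altitude = 850 + (29.92 − 29.27) × 1000 = 850 + (+650) = 1500 ft.
ISA temperature at 1500 ft = 15 − 2 × (1500/1000) = 12°C.
ISA deviation = -17 − 12 = -29°C.
Density altitude = 1500 + 120 × (-29) = -1980 ft.

-1980 ft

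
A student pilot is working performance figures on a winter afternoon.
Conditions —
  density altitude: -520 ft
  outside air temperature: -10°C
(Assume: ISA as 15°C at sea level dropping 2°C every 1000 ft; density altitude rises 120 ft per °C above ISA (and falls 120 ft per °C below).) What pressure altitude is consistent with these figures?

DA = PA + 120 × (OAT − (15 − 2·PA/1000)) = PA + 120·OAT − 1800 + 0.24·PA = 1.24·PA + 120·OAT − 1800.
So 1.24·PA = -520 − 120 × (-10) + 1800 = 2480.
PA = 2480 / 1.24 = 2000 ft.

2000 ft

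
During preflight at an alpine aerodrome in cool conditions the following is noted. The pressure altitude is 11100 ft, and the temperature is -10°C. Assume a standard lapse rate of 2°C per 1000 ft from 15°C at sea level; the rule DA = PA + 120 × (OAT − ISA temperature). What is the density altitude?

ISA temperature at 11100 ft = 15 − 2 × (11100/1000) = -7.2°C.
ISA deviation = -10 − (-7.2) = -2.8°C.
Density altitude = 11100 + 120 × (-2.8) = 11100 + (-336) = 10764 ft.

10764 ft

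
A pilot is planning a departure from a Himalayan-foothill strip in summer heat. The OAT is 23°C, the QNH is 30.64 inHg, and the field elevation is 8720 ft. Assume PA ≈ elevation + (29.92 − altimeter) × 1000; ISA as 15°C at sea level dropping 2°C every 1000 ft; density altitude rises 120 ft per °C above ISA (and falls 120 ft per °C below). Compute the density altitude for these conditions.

Pressure altitude = 8720 + (29.92 − 30.64) × 1000 = 8720 + (-720) = 8000 ft.
ISA temperature at 8000 ft = 15 − 2 × (8000/1000) = -1°C.
ISA deviation = 23 − (-1) = +24°C.
Density altitude = 8000 + 120 × (24) = 10880 ft.

10880 ft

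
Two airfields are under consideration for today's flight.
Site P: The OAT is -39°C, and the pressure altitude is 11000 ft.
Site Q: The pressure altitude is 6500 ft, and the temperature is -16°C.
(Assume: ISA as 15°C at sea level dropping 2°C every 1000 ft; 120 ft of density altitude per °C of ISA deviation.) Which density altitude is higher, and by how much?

Site P by 2820 ft

Site P: ISA temp = -7°C, deviation -32°C, DA = 11000 + 120 × (-32) = 7160 ft.
Site Q: ISA temp = 2°C, deviation -18°C, DA = 6500 + 120 × (-18) = 4340 ft.
Site P is higher by 7160 − 4340 = 2820 ft.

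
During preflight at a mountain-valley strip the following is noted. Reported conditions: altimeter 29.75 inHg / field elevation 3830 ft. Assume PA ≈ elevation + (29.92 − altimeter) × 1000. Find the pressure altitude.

4000 ft

Pressure correction = (29.92 − 29.75) × 1000 = +170 ft.
Pressure altitude = 3830 + (+170) = 4000 ft.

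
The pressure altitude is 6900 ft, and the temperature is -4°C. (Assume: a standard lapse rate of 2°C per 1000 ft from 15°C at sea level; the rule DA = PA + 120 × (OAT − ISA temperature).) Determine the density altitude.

ISA temperature at 6900 ft = 15 − 2 × (6900/1000) = 1.2°C.
ISA deviation = -4 − 1.2 = -5.2°C.
Density altitude = 6900 + 120 × (-5.2) = 6900 + (-624) = 6276 ft.

6276 ft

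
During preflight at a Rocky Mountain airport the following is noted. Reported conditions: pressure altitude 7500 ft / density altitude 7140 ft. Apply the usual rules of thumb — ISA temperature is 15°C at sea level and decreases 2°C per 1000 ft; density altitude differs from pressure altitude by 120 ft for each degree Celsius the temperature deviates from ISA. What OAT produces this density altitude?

Density altitude − pressure altitude = 7140 − 7500 = -360 ft.
At 120 ft/°C that is an ISA deviation of -360/120 = -3°C.
ISA temperature at 7500 ft = 15 − 2 × (7500/1000) = 0°C.
OAT = ISA + deviation = 0 + (-3) = -3°C.

-3°C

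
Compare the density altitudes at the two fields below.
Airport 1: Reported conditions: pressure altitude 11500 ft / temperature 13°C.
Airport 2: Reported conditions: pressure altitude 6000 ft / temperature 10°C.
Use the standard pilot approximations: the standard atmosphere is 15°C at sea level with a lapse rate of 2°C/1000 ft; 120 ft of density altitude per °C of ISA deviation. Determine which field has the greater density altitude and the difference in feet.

Airport 1: ISA temp = -8°C, deviation +21°C, DA = 11500 + 120 × 21 = 14020 ft.
Airport 2: ISA temp = 3°C, deviation +7°C, DA = 6000 + 120 × 7 = 6840 ft.
Airport 1 is higher by 14020 − 6840 = 7180 ft.

Airport 1 by 7180 ft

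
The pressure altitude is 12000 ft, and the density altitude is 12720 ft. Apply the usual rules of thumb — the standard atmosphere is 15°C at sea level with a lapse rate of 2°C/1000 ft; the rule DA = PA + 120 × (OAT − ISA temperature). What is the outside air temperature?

-3°C

Density altitude − pressure altitude = 12720 − 12000 = +720 ft.
At 120 ft/°C that is an ISA deviation of 720/120 = +6°C.
ISA temperature at 12000 ft = 15 − 2 × (12000/1000) = -9°C.
OAT = ISA + deviation = -9 + (+6) = -3°C.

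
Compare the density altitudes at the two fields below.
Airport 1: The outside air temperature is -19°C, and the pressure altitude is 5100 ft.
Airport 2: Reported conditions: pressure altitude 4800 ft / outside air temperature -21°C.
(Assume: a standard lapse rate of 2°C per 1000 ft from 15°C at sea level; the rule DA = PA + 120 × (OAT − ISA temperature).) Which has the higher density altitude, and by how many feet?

Airport 1: ISA temp = 4.8°C, deviation -23.8°C, DA = 5100 + 120 × (-23.8) = 2244 ft.
Airport 2: ISA temp = 5.4°C, deviation -26.4°C, DA = 4800 + 120 × (-26.4) = 1632 ft.
Airport 1 is higher by 2244 − 1632 = 612 ft.

Airport 1 by 612 ft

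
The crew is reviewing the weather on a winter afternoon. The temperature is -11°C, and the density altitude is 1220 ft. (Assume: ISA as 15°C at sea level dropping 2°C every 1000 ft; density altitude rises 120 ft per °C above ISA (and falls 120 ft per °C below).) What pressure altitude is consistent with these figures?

3500 ft

DA = PA + 120 × (OAT − (15 − 2·PA/1000)) = PA + 120·OAT − 1800 + 0.24·PA = 1.24·PA + 120·OAT − 1800.
So 1.24·PA = 1220 − 120 × (-11) + 1800 = 4340.
PA = 4340 / 1.24 = 3500 ft.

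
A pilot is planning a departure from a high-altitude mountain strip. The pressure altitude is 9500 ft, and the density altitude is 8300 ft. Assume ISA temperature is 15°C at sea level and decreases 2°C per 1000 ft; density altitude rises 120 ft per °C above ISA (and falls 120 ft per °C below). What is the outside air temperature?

-14°C

Density altitude − pressure altitude = 8300 − 9500 = -1200 ft.
At 120 ft/°C that is an ISA deviation of -1200/120 = -10°C.
ISA temperature at 9500 ft = 15 − 2 × (9500/1000) = -4°C.
OAT = ISA + deviation = -4 + (-10) = -14°C.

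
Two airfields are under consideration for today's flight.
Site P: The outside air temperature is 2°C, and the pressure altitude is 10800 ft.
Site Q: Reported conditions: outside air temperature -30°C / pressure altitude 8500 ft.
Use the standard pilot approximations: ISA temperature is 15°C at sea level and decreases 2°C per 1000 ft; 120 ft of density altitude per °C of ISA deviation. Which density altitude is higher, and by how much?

Site P: ISA temp = -6.6°C, deviation +8.6°C, DA = 10800 + 120 × 8.6 = 11832 ft.
Site Q: ISA temp = -2°C, deviation -28°C, DA = 8500 + 120 × (-28) = 5140 ft.
Site P is higher by 11832 − 5140 = 6692 ft.

Site P by 6692 ft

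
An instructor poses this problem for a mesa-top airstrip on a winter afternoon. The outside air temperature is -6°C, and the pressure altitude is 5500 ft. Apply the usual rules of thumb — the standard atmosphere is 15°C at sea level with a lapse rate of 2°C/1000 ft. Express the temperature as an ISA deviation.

ISA temperature at 5500 ft = 15 − 2 × (5500/1000) = 4°C.
Deviation = OAT − ISA = -6 − 4 = -10°C.

ISA-10°C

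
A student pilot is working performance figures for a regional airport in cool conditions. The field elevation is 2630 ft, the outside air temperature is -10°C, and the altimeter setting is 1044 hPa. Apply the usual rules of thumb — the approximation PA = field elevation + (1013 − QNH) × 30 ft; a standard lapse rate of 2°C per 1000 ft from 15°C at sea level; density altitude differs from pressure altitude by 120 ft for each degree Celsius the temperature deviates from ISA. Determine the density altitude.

Pressure altitude = 2630 + (1013 − 1044) × 30 = 2630 + (-930) = 1700 ft.
ISA temperature at 1700 ft = 15 − 2 × (1700/1000) = 11.6°C.
ISA deviation = -10 − 11.6 = -21.6°C.
Density altitude = 1700 + 120 × (-21.6) = -892 ft.

-892 ft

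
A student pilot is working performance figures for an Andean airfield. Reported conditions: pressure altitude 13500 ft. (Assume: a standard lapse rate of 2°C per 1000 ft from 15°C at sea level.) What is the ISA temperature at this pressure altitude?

ISA temperature = 15 − 2 × (13500/1000) = 15 − 27 = -12°C.

-12°C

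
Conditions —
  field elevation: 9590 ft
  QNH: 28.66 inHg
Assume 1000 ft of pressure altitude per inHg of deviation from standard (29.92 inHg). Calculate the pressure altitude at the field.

10850 ft

Pressure correction = (29.92 − 28.66) × 1000 = +1260 ft.
Pressure altitude = 9590 + (+1260) = 10850 ft.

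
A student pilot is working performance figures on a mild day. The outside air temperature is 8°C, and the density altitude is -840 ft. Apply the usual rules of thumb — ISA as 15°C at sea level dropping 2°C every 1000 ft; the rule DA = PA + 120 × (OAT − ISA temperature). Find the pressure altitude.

DA = PA + 120 × (OAT − (15 − 2·PA/1000)) = PA + 120·OAT − 1800 + 0.24·PA = 1.24·PA + 120·OAT − 1800.
So 1.24·PA = -840 − 120 × 8 + 1800 = 0.
PA = 0 / 1.24 = 0 ft.

0 ft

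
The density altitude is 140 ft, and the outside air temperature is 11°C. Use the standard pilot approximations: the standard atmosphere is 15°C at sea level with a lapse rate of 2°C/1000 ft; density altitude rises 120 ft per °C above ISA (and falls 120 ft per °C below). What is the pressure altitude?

500 ft

DA = PA + 120 × (OAT − (15 − 2·PA/1000)) = PA + 120·OAT − 1800 + 0.24·PA = 1.24·PA + 120·OAT − 1800.
So 1.24·PA = 140 − 120 × 11 + 1800 = 620.
PA = 620 / 1.24 = 500 ft.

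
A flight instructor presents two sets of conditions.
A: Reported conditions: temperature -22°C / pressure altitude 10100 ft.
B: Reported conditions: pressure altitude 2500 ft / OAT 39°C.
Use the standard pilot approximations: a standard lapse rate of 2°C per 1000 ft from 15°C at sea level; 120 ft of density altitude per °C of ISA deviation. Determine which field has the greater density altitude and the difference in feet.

A by 2104 ft

A: ISA temp = -5.2°C, deviation -16.8°C, DA = 10100 + 120 × (-16.8) = 8084 ft.
B: ISA temp = 10°C, deviation +29°C, DA = 2500 + 120 × 29 = 5980 ft.
A is higher by 8084 − 5980 = 2104 ft.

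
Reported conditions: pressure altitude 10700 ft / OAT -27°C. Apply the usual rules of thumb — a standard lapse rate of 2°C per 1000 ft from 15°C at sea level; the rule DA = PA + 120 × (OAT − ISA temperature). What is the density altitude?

8228 ft

ISA temperature at 10700 ft = 15 − 2 × (10700/1000) = -6.4°C.
ISA deviation = -27 − (-6.4) = -20.6°C.
Density altitude = 10700 + 120 × (-20.6) = 10700 + (-2472) = 8228 ft.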